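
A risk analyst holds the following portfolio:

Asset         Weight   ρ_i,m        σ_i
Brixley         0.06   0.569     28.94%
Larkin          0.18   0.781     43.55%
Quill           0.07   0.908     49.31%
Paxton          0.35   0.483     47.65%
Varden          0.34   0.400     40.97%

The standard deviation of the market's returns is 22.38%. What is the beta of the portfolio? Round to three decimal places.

β_Brixley = 0.569 × 28.94% / 22.38% = 0.7358
β_Larkin = 0.781 × 43.55% / 22.38% = 1.5198
β_Quill = 0.908 × 49.31% / 22.38% = 2.0006
β_Paxton = 0.483 × 47.65% / 22.38% = 1.0284
β_Varden = 0.400 × 40.97% / 22.38% = 0.7323
β_P = Σ w_i β_i = 0.06×0.7358 + 0.18×1.5198 + 0.07×2.0006 + 0.35×1.0284 + 0.34×0.7323 = 1.0667

1.067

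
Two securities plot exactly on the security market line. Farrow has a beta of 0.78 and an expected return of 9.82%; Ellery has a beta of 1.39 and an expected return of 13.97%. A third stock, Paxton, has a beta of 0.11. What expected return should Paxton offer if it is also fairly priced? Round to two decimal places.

MRP (SML slope) = (13.97% − 9.82%) / (1.39 − 0.78) = 4.15% / 0.61 = 6.8033%
R_f (intercept) = 9.82% − 0.78 × 6.8033% = 4.5134%
E(R_Paxton) = R_f + β × MRP = 4.5134% + 0.11 × 6.8033% = 5.26%

5.26%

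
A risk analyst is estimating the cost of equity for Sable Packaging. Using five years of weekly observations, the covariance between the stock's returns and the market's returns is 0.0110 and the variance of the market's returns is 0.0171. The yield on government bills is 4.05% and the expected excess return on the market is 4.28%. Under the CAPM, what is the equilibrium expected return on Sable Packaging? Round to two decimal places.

6.80%

β = Cov(R_i, R_m) / Var(R_m) = 0.0110 / 0.0171 = 0.6433
E(R) = R_f + β × MRP = 4.05% + 0.6433 × 4.28% = 6.80%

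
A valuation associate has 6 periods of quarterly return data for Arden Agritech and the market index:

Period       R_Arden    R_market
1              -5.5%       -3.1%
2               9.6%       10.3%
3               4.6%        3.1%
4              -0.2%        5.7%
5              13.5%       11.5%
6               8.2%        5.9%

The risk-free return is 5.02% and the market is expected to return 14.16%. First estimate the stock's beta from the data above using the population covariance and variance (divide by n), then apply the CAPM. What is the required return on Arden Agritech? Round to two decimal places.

Mean R_i = (-5.5 + 9.6 + 4.6 − 0.2 + 13.5 + 8.2) / 6 = 5.0333%
Mean R_m = (-3.1 + 10.3 + 3.1 + 5.7 + 11.5 + 5.9) / 6 = 5.5667%
Σ(R_i − R̄_i)(R_m − R̄_m) = 164.5667  ⇒  Cov = 164.5667 / 6 = 27.4278
Σ(R_m − R̄_m)² = 138.9333  ⇒  Var(R_m) = 138.9333 / 6 = 23.1556
β = Cov / Var(R_m) = 27.4278 / 23.1556 = 1.1845
MRP = 14.16% − 5.02% = 9.14%
E(R) = R_f + β × MRP = 5.02% + 1.1845 × 9.14% = 15.85%

15.85%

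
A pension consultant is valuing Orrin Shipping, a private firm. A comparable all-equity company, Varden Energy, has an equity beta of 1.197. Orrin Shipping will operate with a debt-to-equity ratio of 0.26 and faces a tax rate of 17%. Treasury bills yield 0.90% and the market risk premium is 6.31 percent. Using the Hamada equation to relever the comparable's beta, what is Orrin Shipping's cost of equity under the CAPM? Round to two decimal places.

10.08%

β_L = β_U × [1 + (1 − t)(D/E)] = 1.197 × [1 + (1 − 0.17) × 0.26]
    = 1.197 × [1 + 0.83 × 0.26] = 1.197 × 1.2158 = 1.4553
E(R) = R_f + β_L × MRP = 0.90% + 1.4553 × 6.31% = 10.08%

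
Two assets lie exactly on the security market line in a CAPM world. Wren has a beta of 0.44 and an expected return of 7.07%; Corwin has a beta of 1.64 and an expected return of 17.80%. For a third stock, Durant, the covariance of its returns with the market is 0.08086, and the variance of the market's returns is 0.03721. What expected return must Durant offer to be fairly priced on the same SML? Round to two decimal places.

MRP = (17.80% − 7.07%) / (1.64 − 0.44) = 8.9417%
R_f = 7.07% − 0.44 × 8.9417% = 3.1357%
β_Durant = Cov / Var(R_m) = 0.08086 / 0.03721 = 2.1731
E(R_Durant) = R_f + β × MRP = 3.1357% + 2.1731 × 8.9417% = 22.57%

22.57%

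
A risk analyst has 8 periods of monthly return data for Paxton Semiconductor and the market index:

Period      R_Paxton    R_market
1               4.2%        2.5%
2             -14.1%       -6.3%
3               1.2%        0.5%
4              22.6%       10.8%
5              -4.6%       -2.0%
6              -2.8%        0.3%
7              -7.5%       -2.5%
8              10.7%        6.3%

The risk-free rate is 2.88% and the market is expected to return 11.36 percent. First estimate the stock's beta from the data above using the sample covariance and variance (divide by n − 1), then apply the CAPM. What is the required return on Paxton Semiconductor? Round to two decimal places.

Mean R_i = (4.2 − 14.1 + 1.2 + 22.6 − 4.6 − 2.8 − 7.5 + 10.7) / 8 = 1.2125%
Mean R_m = (2.5 − 6.3 + 0.5 + 10.8 − 2.0 + 0.3 − 2.5 + 6.3) / 8 = 1.2000%
Σ(R_i − R̄_i)(R_m − R̄_m) = 426.8900  ⇒  Cov = 426.8900 / 7 = 60.9843
Σ(R_m − R̄_m)² = 201.3400  ⇒  Var(R_m) = 201.3400 / 7 = 28.7629
β = Cov / Var(R_m) = 60.9843 / 28.7629 = 2.1202
MRP = 11.36% − 2.88% = 8.48%
E(R) = R_f + β × MRP = 2.88% + 2.1202 × 8.48% = 20.86%

20.86%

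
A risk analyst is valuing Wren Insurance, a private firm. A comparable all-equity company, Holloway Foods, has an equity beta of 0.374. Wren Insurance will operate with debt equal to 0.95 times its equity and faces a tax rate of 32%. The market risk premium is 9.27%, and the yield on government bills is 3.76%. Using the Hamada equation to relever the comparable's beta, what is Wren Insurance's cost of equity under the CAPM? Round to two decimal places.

β_L = β_U × [1 + (1 − t)(D/E)] = 0.374 × [1 + (1 − 0.32) × 0.95]
    = 0.374 × [1 + 0.68 × 0.95] = 0.374 × 1.6460 = 0.6156
E(R) = R_f + β_L × MRP = 3.76% + 0.6156 × 9.27% = 9.47%

9.47%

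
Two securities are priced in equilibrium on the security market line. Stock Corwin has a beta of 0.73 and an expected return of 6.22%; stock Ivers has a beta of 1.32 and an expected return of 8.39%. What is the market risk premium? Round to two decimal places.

Both satisfy E(R) = R_f + β·MRP, so the slope of the SML is
MRP = (8.39% − 6.22%) / (1.32 − 0.73) = 2.17% / 0.59 = 3.6780%

3.68%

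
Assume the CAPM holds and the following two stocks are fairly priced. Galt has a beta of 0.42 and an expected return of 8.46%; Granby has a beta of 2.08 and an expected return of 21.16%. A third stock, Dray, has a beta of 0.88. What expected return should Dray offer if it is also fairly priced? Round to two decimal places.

11.98%

MRP (SML slope) = (21.16% − 8.46%) / (2.08 − 0.42) = 12.70% / 1.66 = 7.6506%
R_f (intercept) = 8.46% − 0.42 × 7.6506% = 5.2467%
E(R_Dray) = R_f + β × MRP = 5.2467% + 0.88 × 7.6506% = 11.98%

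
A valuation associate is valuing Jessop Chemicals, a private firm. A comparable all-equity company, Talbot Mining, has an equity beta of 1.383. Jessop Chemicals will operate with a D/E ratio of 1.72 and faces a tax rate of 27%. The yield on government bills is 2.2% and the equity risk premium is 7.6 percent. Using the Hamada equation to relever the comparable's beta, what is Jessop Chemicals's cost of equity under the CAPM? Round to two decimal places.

25.91%

β_L = β_U × [1 + (1 − t)(D/E)] = 1.383 × [1 + (1 − 0.27) × 1.72]
    = 1.383 × [1 + 0.73 × 1.72] = 1.383 × 2.2556 = 3.1195
E(R) = R_f + β_L × MRP = 2.2% + 3.1195 × 7.6% = 25.91%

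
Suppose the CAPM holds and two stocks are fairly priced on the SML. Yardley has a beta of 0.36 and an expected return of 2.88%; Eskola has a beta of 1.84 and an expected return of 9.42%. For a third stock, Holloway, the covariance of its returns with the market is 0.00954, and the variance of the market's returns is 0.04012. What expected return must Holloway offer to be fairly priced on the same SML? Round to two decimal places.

MRP = (9.42% − 2.88%) / (1.84 − 0.36) = 4.4189%
R_f = 2.88% − 0.36 × 4.4189% = 1.2892%
β_Holloway = Cov / Var(R_m) = 0.00954 / 0.04012 = 0.2378
E(R_Holloway) = R_f + β × MRP = 1.2892% + 0.2378 × 4.4189% = 2.34%

2.34%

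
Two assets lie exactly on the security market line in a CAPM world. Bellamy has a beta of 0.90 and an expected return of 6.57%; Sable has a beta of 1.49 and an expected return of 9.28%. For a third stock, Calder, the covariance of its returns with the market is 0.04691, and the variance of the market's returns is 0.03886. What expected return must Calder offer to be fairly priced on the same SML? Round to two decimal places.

MRP = (9.28% − 6.57%) / (1.49 − 0.90) = 4.5932%
R_f = 6.57% − 0.90 × 4.5932% = 2.4361%
β_Calder = Cov / Var(R_m) = 0.04691 / 0.03886 = 1.2072
E(R_Calder) = R_f + β × MRP = 2.4361% + 1.2072 × 4.5932% = 7.98%

7.98%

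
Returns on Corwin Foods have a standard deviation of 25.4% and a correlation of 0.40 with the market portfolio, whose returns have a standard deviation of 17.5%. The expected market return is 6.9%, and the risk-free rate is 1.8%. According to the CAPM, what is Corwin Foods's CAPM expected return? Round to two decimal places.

β = ρ × σ_i / σ_m = 0.40 × 25.4% / 17.5% = 0.5806
MRP = 6.9% − 1.8% = 5.10%
E(R) = 1.8% + 0.5806 × 5.1% = 4.76%

4.76%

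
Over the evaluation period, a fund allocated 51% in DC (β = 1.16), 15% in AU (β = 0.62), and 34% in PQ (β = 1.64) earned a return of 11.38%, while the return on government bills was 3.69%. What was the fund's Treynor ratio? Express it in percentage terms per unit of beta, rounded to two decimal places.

6.19%

β_P = 0.51×1.16 + 0.15×0.62 + 0.34×1.64 = 1.2422
Treynor = (R_P − R_f) / β_P = (11.38% − 3.69%) / 1.2422 = 7.69% / 1.2422 = 6.19%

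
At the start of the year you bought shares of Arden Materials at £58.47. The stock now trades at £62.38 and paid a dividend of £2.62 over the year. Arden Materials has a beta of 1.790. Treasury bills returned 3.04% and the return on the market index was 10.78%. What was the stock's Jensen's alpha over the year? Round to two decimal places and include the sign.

Realised HPR = (P1 + D1 − P0) / P0 = (62.38 + 2.62 − 58.47) / 58.47 = 6.53 / 58.47 = 11.1681%
MRP = 10.78% − 3.04% = 7.74%
CAPM required = R_f + β·MRP = 3.04% + 1.790 × 7.74% = 16.89460%
α = realised − required = 11.1681% − 16.89460% = -5.73%

-5.73%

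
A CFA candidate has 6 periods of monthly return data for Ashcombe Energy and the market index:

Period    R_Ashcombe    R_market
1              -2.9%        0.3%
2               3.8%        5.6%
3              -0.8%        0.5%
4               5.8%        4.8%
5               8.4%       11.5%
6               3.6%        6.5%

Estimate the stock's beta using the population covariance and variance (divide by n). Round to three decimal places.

Mean R_i = (-2.9 + 3.8 − 0.8 + 5.8 + 8.4 + 3.6) / 6 = 2.9833%
Mean R_m = (0.3 + 5.6 + 0.5 + 4.8 + 11.5 + 6.5) / 6 = 4.8667%
Σ(R_i − R̄_i)(R_m − R̄_m) = 80.7367  ⇒  Cov = 80.7367 / 6 = 13.4561
Σ(R_m − R̄_m)² = 87.1333  ⇒  Var(R_m) = 87.1333 / 6 = 14.5222
β = Cov / Var(R_m) = 13.4561 / 14.5222 = 0.9266

0.927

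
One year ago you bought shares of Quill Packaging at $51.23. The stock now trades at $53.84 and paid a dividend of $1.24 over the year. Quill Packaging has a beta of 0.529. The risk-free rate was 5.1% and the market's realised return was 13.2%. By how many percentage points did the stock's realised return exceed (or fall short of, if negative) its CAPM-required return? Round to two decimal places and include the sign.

Realised HPR = (P1 + D1 − P0) / P0 = (53.84 + 1.24 − 51.23) / 51.23 = 3.85 / 51.23 = 7.5151%
MRP = 13.2% − 5.1% = 8.10%
CAPM required = R_f + β·MRP = 5.1% + 0.529 × 8.1% = 9.3849%
α = realised − required = 7.5151% − 9.3849% = -1.87%

-1.87%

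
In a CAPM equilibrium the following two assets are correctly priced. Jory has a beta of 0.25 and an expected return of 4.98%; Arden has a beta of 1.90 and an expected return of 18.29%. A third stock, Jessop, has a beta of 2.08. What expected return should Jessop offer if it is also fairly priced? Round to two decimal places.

MRP (SML slope) = (18.29% − 4.98%) / (1.90 − 0.25) = 13.31% / 1.65 = 8.0667%
R_f (intercept) = 4.98% − 0.25 × 8.0667% = 2.9633%
E(R_Jessop) = R_f + β × MRP = 2.9633% + 2.08 × 8.0667% = 19.74%

19.74%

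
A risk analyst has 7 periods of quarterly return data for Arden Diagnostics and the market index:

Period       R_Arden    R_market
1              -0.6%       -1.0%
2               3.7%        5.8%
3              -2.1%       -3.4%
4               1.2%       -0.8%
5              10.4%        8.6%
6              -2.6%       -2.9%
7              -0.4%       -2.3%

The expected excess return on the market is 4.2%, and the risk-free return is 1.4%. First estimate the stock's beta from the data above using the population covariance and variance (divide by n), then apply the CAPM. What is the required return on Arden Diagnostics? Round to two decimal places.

5.23%

Mean R_i = (-0.6 + 3.7 − 2.1 + 1.2 + 10.4 − 2.6 − 0.4) / 7 = 1.3714%
Mean R_m = (-1.0 + 5.8 − 3.4 − 0.8 + 8.6 − 2.9 − 2.3) / 7 = 0.5714%
Σ(R_i − R̄_i)(R_m − R̄_m) = 120.6543  ⇒  Cov = 120.6543 / 7 = 17.2363
Σ(R_m − R̄_m)² = 132.2143  ⇒  Var(R_m) = 132.2143 / 7 = 18.8878
β = Cov / Var(R_m) = 17.2363 / 18.8878 = 0.9126
E(R) = R_f + β × MRP = 1.4% + 0.9126 × 4.2% = 5.23%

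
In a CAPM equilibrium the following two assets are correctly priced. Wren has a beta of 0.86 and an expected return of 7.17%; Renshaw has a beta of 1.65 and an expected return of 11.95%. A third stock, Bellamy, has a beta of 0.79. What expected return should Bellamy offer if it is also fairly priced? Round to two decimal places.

MRP (SML slope) = (11.95% − 7.17%) / (1.65 − 0.86) = 4.78% / 0.79 = 6.0506%
R_f (intercept) = 7.17% − 0.86 × 6.0506% = 1.9665%
E(R_Bellamy) = R_f + β × MRP = 1.9665% + 0.79 × 6.0506% = 6.75%

6.75%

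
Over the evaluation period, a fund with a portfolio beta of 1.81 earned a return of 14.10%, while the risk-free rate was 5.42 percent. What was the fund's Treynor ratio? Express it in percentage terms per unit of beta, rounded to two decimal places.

4.80%

Treynor = (R_P − R_f) / β_P = (14.10% − 5.42%) / 1.8100 = 8.68% / 1.8100 = 4.80%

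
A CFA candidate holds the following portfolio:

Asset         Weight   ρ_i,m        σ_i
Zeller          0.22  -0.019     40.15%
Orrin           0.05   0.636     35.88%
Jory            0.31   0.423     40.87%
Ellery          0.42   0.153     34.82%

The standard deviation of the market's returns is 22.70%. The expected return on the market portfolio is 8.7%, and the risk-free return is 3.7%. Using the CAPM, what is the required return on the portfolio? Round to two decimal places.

5.59%

β_Zeller = -0.019 × 40.15% / 22.70% = -0.0336
β_Orrin = 0.636 × 35.88% / 22.70% = 1.0053
β_Jory = 0.423 × 40.87% / 22.70% = 0.7616
β_Ellery = 0.153 × 34.82% / 22.70% = 0.2347
β_P = Σ w_i β_i = 0.22×-0.0336 + 0.05×1.0053 + 0.31×0.7616 + 0.42×0.2347 = 0.3775
MRP = 8.7% − 3.7% = 5.00%
E(R_P) = R_f + β_P × MRP = 3.7% + 0.3775 × 5.0% = 5.59%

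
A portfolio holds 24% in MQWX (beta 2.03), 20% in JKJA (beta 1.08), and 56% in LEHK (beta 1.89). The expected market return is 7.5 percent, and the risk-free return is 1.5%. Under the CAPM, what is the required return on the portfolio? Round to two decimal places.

12.07%

β_P = Σ w_i β_i = 0.24×2.03 + 0.20×1.08 + 0.56×1.89 = 1.7616
MRP = 7.5% − 1.5% = 6.00%
E(R_P) = R_f + β_P × MRP = 1.5% + 1.7616 × 6.0% = 12.07%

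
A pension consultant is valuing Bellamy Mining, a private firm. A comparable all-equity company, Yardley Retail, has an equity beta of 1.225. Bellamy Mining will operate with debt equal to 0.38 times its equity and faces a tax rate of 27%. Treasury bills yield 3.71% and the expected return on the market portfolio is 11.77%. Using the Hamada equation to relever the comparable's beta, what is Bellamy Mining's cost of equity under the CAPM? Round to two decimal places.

16.32%

β_L = β_U × [1 + (1 − t)(D/E)] = 1.225 × [1 + (1 − 0.27) × 0.38]
    = 1.225 × [1 + 0.73 × 0.38] = 1.225 × 1.2774 = 1.5648
MRP = 11.77% − 3.71% = 8.06%
E(R) = R_f + β_L × MRP = 3.71% + 1.5648 × 8.06% = 16.32%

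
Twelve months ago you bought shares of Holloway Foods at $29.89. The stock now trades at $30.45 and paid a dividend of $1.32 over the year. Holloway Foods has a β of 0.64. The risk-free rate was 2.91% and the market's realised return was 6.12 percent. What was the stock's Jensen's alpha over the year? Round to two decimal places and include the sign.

Realised HPR = (P1 + D1 − P0) / P0 = (30.45 + 1.32 − 29.89) / 29.89 = 1.88 / 29.89 = 6.2897%
MRP = 6.12% − 2.91% = 3.21%
CAPM required = R_f + β·MRP = 2.91% + 0.64 × 3.21% = 4.9644%
α = realised − required = 6.2897% − 4.9644% = +1.33%

+1.33%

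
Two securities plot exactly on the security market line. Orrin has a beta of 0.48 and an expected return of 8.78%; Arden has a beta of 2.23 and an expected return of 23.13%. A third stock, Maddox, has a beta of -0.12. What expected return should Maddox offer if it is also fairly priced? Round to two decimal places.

MRP (SML slope) = (23.13% − 8.78%) / (2.23 − 0.48) = 14.35% / 1.75 = 8.2000%
R_f (intercept) = 8.78% − 0.48 × 8.2000% = 4.8440%
E(R_Maddox) = R_f + β × MRP = 4.8440% + -0.12 × 8.2000% = 3.86%

3.86%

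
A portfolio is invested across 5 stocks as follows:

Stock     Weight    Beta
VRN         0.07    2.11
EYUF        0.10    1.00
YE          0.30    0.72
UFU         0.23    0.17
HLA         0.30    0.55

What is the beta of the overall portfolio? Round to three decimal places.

0.668

β_P = Σ w_i β_i = 0.07×2.11 + 0.10×1.00 + 0.30×0.72 + 0.23×0.17 + 0.30×0.55 = 0.6678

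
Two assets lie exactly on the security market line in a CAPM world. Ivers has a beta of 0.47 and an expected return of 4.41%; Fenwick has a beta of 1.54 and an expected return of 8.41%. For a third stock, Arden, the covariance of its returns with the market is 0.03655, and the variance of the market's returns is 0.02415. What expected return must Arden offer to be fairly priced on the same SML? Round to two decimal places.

8.31%

MRP = (8.41% − 4.41%) / (1.54 − 0.47) = 3.7383%
R_f = 4.41% − 0.47 × 3.7383% = 2.6530%
β_Arden = Cov / Var(R_m) = 0.03655 / 0.02415 = 1.5135
E(R_Arden) = R_f + β × MRP = 2.6530% + 1.5135 × 3.7383% = 8.31%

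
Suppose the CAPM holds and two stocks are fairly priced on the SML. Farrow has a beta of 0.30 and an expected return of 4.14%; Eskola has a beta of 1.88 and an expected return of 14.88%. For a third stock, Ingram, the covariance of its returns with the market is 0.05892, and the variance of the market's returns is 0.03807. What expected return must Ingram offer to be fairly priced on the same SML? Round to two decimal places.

12.62%

MRP = (14.88% − 4.14%) / (1.88 − 0.30) = 6.7975%
R_f = 4.14% − 0.30 × 6.7975% = 2.1008%
β_Ingram = Cov / Var(R_m) = 0.05892 / 0.03807 = 1.5477
E(R_Ingram) = R_f + β × MRP = 2.1008% + 1.5477 × 6.7975% = 12.62%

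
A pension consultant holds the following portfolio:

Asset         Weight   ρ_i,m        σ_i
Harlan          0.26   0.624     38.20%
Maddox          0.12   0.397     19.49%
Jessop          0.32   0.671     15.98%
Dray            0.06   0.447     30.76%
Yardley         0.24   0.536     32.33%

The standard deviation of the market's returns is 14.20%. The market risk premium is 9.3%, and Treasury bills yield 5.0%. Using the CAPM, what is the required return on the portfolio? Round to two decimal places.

β_Harlan = 0.624 × 38.20% / 14.20% = 1.6786
β_Maddox = 0.397 × 19.49% / 14.20% = 0.5449
β_Jessop = 0.671 × 15.98% / 14.20% = 0.7551
β_Dray = 0.447 × 30.76% / 14.20% = 0.9683
β_Yardley = 0.536 × 32.33% / 14.20% = 1.2203
β_P = Σ w_i β_i = 0.26×1.6786 + 0.12×0.5449 + 0.32×0.7551 + 0.06×0.9683 + 0.24×1.2203 = 1.0944
E(R_P) = R_f + β_P × MRP = 5.0% + 1.0944 × 9.3% = 15.18%

15.18%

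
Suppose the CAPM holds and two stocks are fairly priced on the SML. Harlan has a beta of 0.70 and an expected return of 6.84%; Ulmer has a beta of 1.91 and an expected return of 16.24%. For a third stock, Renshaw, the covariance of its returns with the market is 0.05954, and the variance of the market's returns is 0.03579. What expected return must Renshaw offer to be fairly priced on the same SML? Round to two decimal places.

MRP = (16.24% − 6.84%) / (1.91 − 0.70) = 7.7686%
R_f = 6.84% − 0.70 × 7.7686% = 1.4020%
β_Renshaw = Cov / Var(R_m) = 0.05954 / 0.03579 = 1.6636
E(R_Renshaw) = R_f + β × MRP = 1.4020% + 1.6636 × 7.7686% = 14.33%

14.33%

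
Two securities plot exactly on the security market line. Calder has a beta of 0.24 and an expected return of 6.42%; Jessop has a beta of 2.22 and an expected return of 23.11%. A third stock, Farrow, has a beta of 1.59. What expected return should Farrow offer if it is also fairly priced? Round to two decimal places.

MRP (SML slope) = (23.11% − 6.42%) / (2.22 − 0.24) = 16.69% / 1.98 = 8.4293%
R_f (intercept) = 6.42% − 0.24 × 8.4293% = 4.3970%
E(R_Farrow) = R_f + β × MRP = 4.3970% + 1.59 × 8.4293% = 17.80%

17.80%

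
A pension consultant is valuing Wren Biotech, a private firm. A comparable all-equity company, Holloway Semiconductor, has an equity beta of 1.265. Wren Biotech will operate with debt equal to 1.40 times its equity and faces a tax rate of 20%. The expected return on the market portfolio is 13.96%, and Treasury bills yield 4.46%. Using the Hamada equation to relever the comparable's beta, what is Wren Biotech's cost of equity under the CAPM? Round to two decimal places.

β_L = β_U × [1 + (1 − t)(D/E)] = 1.265 × [1 + (1 − 0.20) × 1.40]
    = 1.265 × [1 + 0.80 × 1.40] = 1.265 × 2.1200 = 2.6818
MRP = 13.96% − 4.46% = 9.50%
E(R) = R_f + β_L × MRP = 4.46% + 2.6818 × 9.50% = 29.94%

29.94%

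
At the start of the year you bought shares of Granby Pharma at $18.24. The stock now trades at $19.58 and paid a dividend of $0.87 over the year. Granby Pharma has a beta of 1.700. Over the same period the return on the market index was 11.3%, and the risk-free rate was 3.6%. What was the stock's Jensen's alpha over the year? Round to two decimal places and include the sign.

Realised HPR = (P1 + D1 − P0) / P0 = (19.58 + 0.87 − 18.24) / 18.24 = 2.21 / 18.24 = 12.1162%
MRP = 11.3% − 3.6% = 7.70%
CAPM required = R_f + β·MRP = 3.6% + 1.700 × 7.7% = 16.6900%
α = realised − required = 12.1162% − 16.6900% = -4.57%

-4.57%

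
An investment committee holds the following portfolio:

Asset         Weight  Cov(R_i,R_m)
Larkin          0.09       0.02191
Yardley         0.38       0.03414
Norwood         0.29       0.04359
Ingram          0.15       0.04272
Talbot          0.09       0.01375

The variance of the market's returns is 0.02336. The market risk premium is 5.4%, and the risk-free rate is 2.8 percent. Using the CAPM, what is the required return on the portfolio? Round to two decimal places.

β_Larkin = 0.02191 / 0.02336 = 0.9379
β_Yardley = 0.03414 / 0.02336 = 1.4615
β_Norwood = 0.04359 / 0.02336 = 1.8660
β_Ingram = 0.04272 / 0.02336 = 1.8288
β_Talbot = 0.01375 / 0.02336 = 0.5886
β_P = Σ w_i β_i = 0.09×0.9379 + 0.38×1.4615 + 0.29×1.8660 + 0.15×1.8288 + 0.09×0.5886 = 1.5082
E(R_P) = R_f + β_P × MRP = 2.8% + 1.5082 × 5.4% = 10.94%

10.94%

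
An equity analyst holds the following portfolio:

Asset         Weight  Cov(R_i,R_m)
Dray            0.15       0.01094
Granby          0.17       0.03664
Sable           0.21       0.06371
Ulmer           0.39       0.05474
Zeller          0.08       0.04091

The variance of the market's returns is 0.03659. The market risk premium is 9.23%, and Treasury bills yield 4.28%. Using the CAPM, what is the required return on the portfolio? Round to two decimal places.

β_Dray = 0.01094 / 0.03659 = 0.2990
β_Granby = 0.03664 / 0.03659 = 1.0014
β_Sable = 0.06371 / 0.03659 = 1.7412
β_Ulmer = 0.05474 / 0.03659 = 1.4960
β_Zeller = 0.04091 / 0.03659 = 1.1181
β_P = Σ w_i β_i = 0.15×0.2990 + 0.17×1.0014 + 0.21×1.7412 + 0.39×1.4960 + 0.08×1.1181 = 1.2536
E(R_P) = R_f + β_P × MRP = 4.28% + 1.2536 × 9.23% = 15.85%

15.85%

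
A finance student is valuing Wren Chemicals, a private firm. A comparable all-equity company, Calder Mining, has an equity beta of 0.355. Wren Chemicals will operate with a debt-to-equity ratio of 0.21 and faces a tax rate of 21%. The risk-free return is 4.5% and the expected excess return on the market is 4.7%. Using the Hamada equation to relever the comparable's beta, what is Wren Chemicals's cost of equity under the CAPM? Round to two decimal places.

β_L = β_U × [1 + (1 − t)(D/E)] = 0.355 × [1 + (1 − 0.21) × 0.21]
    = 0.355 × [1 + 0.79 × 0.21] = 0.355 × 1.1659 = 0.4139
E(R) = R_f + β_L × MRP = 4.5% + 0.4139 × 4.7% = 6.45%

6.45%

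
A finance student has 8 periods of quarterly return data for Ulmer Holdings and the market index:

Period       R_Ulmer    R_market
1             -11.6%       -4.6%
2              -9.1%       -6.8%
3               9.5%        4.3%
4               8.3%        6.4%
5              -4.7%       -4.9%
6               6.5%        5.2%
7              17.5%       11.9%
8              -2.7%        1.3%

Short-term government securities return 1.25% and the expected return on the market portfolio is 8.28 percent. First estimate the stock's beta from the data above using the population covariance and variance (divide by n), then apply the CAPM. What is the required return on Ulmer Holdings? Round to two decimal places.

11.74%

Mean R_i = (-11.6 − 9.1 + 9.5 + 8.3 − 4.7 + 6.5 + 17.5 − 2.7) / 8 = 1.7125%
Mean R_m = (-4.6 − 6.8 + 4.3 + 6.4 − 4.9 + 5.2 + 11.9 + 1.3) / 8 = 1.6000%
Σ(R_i − R̄_i)(R_m − R̄_m) = 448.8600  ⇒  Cov = 448.8600 / 8 = 56.1075
Σ(R_m − R̄_m)² = 300.7200  ⇒  Var(R_m) = 300.7200 / 8 = 37.5900
β = Cov / Var(R_m) = 56.1075 / 37.5900 = 1.4926
MRP = 8.28% − 1.25% = 7.03%
E(R) = R_f + β × MRP = 1.25% + 1.4926 × 7.03% = 11.74%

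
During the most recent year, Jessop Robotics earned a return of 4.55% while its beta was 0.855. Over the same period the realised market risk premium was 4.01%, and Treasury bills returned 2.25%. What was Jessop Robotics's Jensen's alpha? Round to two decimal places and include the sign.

CAPM benchmark = R_f + β(R_m − R_f) = 2.25% + 0.855 × 4.01% = 5.67855%
α = actual − benchmark = 4.55% − 5.67855% = -1.13%

-1.13%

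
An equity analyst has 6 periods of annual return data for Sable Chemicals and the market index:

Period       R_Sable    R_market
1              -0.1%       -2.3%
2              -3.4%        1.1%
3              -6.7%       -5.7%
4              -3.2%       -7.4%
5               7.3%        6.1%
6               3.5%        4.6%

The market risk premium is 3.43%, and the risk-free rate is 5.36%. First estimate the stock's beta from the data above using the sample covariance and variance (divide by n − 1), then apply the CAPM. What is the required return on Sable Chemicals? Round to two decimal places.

Mean R_i = (-0.1 − 3.4 − 6.7 − 3.2 + 7.3 + 3.5) / 6 = -0.4333%
Mean R_m = (-2.3 + 1.1 − 5.7 − 7.4 + 6.1 + 4.6) / 6 = -0.6000%
Σ(R_i − R̄_i)(R_m − R̄_m) = 117.4300  ⇒  Cov = 117.4300 / 5 = 23.4860
Σ(R_m − R̄_m)² = 149.9600  ⇒  Var(R_m) = 149.9600 / 5 = 29.9920
β = Cov / Var(R_m) = 23.4860 / 29.9920 = 0.7831
E(R) = R_f + β × MRP = 5.36% + 0.7831 × 3.43% = 8.05%

8.05%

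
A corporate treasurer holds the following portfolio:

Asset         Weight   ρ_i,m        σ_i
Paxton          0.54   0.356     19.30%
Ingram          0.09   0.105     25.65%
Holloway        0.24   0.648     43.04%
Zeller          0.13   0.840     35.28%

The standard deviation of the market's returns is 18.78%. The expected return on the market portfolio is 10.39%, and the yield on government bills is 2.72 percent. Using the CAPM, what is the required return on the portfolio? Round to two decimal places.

β_Paxton = 0.356 × 19.30% / 18.78% = 0.3659
β_Ingram = 0.105 × 25.65% / 18.78% = 0.1434
β_Holloway = 0.648 × 43.04% / 18.78% = 1.4851
β_Zeller = 0.840 × 35.28% / 18.78% = 1.5780
β_P = Σ w_i β_i = 0.54×0.3659 + 0.09×0.1434 + 0.24×1.4851 + 0.13×1.5780 = 0.7721
MRP = 10.39% − 2.72% = 7.67%
E(R_P) = R_f + β_P × MRP = 2.72% + 0.7721 × 7.67% = 8.64%

8.64%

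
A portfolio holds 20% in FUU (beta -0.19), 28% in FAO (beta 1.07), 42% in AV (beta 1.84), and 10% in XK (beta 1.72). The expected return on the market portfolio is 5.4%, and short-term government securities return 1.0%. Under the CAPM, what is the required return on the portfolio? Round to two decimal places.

β_P = Σ w_i β_i = 0.20×-0.19 + 0.28×1.07 + 0.42×1.84 + 0.10×1.72 = 1.2064
MRP = 5.4% − 1.0% = 4.40%
E(R_P) = R_f + β_P × MRP = 1.0% + 1.2064 × 4.4% = 6.31%

6.31%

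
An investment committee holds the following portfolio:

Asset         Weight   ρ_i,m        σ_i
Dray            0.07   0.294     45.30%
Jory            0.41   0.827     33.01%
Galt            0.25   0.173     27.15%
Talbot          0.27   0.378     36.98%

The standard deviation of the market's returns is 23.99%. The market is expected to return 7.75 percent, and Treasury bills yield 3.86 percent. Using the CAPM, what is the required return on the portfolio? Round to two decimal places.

β_Dray = 0.294 × 45.30% / 23.99% = 0.5552
β_Jory = 0.827 × 33.01% / 23.99% = 1.1379
β_Galt = 0.173 × 27.15% / 23.99% = 0.1958
β_Talbot = 0.378 × 36.98% / 23.99% = 0.5827
β_P = Σ w_i β_i = 0.07×0.5552 + 0.41×1.1379 + 0.25×0.1958 + 0.27×0.5827 = 0.7117
MRP = 7.75% − 3.86% = 3.89%
E(R_P) = R_f + β_P × MRP = 3.86% + 0.7117 × 3.89% = 6.63%

6.63%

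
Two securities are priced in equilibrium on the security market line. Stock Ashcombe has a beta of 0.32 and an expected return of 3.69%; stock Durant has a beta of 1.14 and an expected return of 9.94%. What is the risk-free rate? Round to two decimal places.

1.25%

Both satisfy E(R) = R_f + β·MRP, so the slope of the SML is
MRP = (9.94% − 3.69%) / (1.14 − 0.32) = 6.25% / 0.82 = 7.6220%
R_f = E(R_Ashcombe) − β_Ashcombe·MRP = 3.69% − 0.32 × 7.6220% = 1.2510%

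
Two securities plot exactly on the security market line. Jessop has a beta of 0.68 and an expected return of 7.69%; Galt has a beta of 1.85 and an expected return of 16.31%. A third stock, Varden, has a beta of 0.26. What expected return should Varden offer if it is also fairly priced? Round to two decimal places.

MRP (SML slope) = (16.31% − 7.69%) / (1.85 − 0.68) = 8.62% / 1.17 = 7.3675%
R_f (intercept) = 7.69% − 0.68 × 7.3675% = 2.6801%
E(R_Varden) = R_f + β × MRP = 2.6801% + 0.26 × 7.3675% = 4.60%

4.60%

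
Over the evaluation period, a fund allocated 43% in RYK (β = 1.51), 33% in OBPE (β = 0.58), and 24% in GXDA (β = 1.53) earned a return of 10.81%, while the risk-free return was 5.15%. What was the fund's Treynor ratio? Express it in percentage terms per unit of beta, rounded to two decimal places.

4.69%

β_P = 0.43×1.51 + 0.33×0.58 + 0.24×1.53 = 1.2079
Treynor = (R_P − R_f) / β_P = (10.81% − 5.15%) / 1.2079 = 5.66% / 1.2079 = 4.69%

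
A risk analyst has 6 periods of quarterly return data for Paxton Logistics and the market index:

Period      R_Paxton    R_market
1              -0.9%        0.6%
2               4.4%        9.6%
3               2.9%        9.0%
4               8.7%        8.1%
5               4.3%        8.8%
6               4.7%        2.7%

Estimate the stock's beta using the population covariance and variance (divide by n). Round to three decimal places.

Mean R_i = (-0.9 + 4.4 + 2.9 + 8.7 + 4.3 + 4.7) / 6 = 4.0167%
Mean R_m = (0.6 + 9.6 + 9.0 + 8.1 + 8.8 + 2.7) / 6 = 6.4667%
Σ(R_i − R̄_i)(R_m − R̄_m) = 32.9533  ⇒  Cov = 32.9533 / 6 = 5.4922
Σ(R_m − R̄_m)² = 72.9533  ⇒  Var(R_m) = 72.9533 / 6 = 12.1589
β = Cov / Var(R_m) = 5.4922 / 12.1589 = 0.4517

0.452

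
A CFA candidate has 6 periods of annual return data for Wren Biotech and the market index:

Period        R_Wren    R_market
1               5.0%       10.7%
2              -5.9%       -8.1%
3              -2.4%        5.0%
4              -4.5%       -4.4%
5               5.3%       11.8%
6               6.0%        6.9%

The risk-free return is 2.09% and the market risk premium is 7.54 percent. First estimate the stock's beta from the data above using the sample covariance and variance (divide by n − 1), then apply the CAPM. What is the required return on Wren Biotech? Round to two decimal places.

Mean R_i = (5.0 − 5.9 − 2.4 − 4.5 + 5.3 + 6.0) / 6 = 0.5833%
Mean R_m = (10.7 − 8.1 + 5.0 − 4.4 + 11.8 + 6.9) / 6 = 3.6500%
Σ(R_i − R̄_i)(R_m − R̄_m) = 200.2550  ⇒  Cov = 200.2550 / 5 = 40.0510
Σ(R_m − R̄_m)² = 331.3750  ⇒  Var(R_m) = 331.3750 / 5 = 66.2750
β = Cov / Var(R_m) = 40.0510 / 66.2750 = 0.6043
E(R) = R_f + β × MRP = 2.09% + 0.6043 × 7.54% = 6.65%

6.65%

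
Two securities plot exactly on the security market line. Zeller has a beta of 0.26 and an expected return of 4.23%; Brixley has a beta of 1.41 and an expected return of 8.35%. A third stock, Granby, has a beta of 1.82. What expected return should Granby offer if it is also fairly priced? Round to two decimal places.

9.82%

MRP (SML slope) = (8.35% − 4.23%) / (1.41 − 0.26) = 4.12% / 1.15 = 3.5826%
R_f (intercept) = 4.23% − 0.26 × 3.5826% = 3.2985%
E(R_Granby) = R_f + β × MRP = 3.2985% + 1.82 × 3.5826% = 9.82%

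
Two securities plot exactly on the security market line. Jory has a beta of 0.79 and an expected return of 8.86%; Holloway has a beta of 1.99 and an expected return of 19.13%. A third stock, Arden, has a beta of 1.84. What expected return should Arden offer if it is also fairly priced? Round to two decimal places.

17.85%

MRP (SML slope) = (19.13% − 8.86%) / (1.99 − 0.79) = 10.27% / 1.20 = 8.5583%
R_f (intercept) = 8.86% − 0.79 × 8.5583% = 2.0989%
E(R_Arden) = R_f + β × MRP = 2.0989% + 1.84 × 8.5583% = 17.85%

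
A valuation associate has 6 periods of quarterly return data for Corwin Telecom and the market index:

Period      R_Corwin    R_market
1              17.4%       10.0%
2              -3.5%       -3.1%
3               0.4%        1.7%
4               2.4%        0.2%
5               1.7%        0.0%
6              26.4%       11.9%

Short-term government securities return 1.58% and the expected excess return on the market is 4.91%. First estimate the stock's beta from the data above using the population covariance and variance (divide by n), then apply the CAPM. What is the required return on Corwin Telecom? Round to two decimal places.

Mean R_i = (17.4 − 3.5 + 0.4 + 2.4 + 1.7 + 26.4) / 6 = 7.4667%
Mean R_m = (10.0 − 3.1 + 1.7 + 0.2 + 0.0 + 11.9) / 6 = 3.4500%
Σ(R_i − R̄_i)(R_m − R̄_m) = 345.6100  ⇒  Cov = 345.6100 / 6 = 57.6017
Σ(R_m − R̄_m)² = 182.7350  ⇒  Var(R_m) = 182.7350 / 6 = 30.4558
β = Cov / Var(R_m) = 57.6017 / 30.4558 = 1.8913
E(R) = R_f + β × MRP = 1.58% + 1.8913 × 4.91% = 10.87%

10.87%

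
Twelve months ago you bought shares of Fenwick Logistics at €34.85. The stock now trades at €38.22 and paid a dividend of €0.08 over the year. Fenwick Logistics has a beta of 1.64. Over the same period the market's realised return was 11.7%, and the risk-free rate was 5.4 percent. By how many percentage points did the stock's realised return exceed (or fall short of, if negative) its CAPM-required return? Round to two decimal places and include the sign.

Realised HPR = (P1 + D1 − P0) / P0 = (38.22 + 0.08 − 34.85) / 34.85 = 3.45 / 34.85 = 9.8996%
MRP = 11.7% − 5.4% = 6.30%
CAPM required = R_f + β·MRP = 5.4% + 1.64 × 6.3% = 15.7320%
α = realised − required = 9.8996% − 15.7320% = -5.83%

-5.83%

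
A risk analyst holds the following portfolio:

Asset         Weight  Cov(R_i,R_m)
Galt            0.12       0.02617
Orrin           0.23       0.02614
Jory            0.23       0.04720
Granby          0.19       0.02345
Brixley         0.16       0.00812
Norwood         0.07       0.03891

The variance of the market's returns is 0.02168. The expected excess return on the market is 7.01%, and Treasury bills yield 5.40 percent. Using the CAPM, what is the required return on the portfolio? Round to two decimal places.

β_Galt = 0.02617 / 0.02168 = 1.2071
β_Orrin = 0.02614 / 0.02168 = 1.2057
β_Jory = 0.04720 / 0.02168 = 2.1771
β_Granby = 0.02345 / 0.02168 = 1.0816
β_Brixley = 0.00812 / 0.02168 = 0.3745
β_Norwood = 0.03891 / 0.02168 = 1.7947
β_P = Σ w_i β_i = 0.12×1.2071 + 0.23×1.2057 + 0.23×2.1771 + 0.19×1.0816 + 0.16×0.3745 + 0.07×1.7947 = 1.3139
E(R_P) = R_f + β_P × MRP = 5.40% + 1.3139 × 7.01% = 14.61%

14.61%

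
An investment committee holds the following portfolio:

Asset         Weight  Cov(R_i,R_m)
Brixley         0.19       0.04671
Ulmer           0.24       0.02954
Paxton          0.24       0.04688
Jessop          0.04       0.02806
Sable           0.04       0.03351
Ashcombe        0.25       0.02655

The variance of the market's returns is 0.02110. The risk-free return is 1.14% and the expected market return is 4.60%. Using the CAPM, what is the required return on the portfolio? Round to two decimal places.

7.10%

β_Brixley = 0.04671 / 0.02110 = 2.2137
β_Ulmer = 0.02954 / 0.02110 = 1.4000
β_Paxton = 0.04688 / 0.02110 = 2.2218
β_Jessop = 0.02806 / 0.02110 = 1.3299
β_Sable = 0.03351 / 0.02110 = 1.5882
β_Ashcombe = 0.02655 / 0.02110 = 1.2583
β_P = Σ w_i β_i = 0.19×2.2137 + 0.24×1.4000 + 0.24×2.2218 + 0.04×1.3299 + 0.04×1.5882 + 0.25×1.2583 = 1.7211
MRP = 4.60% − 1.14% = 3.46%
E(R_P) = R_f + β_P × MRP = 1.14% + 1.7211 × 3.46% = 7.10%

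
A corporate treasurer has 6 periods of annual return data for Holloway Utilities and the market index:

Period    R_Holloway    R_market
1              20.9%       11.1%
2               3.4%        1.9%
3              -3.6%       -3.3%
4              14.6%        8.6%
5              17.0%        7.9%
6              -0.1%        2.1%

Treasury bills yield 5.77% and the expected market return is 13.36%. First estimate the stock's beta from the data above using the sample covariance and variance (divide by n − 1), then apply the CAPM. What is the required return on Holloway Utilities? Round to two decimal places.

19.58%

Mean R_i = (20.9 + 3.4 − 3.6 + 14.6 + 17.0 − 0.1) / 6 = 8.7000%
Mean R_m = (11.1 + 1.9 − 3.3 + 8.6 + 7.9 + 2.1) / 6 = 4.7167%
Σ(R_i − R̄_i)(R_m − R̄_m) = 263.7700  ⇒  Cov = 263.7700 / 5 = 52.7540
Σ(R_m − R̄_m)² = 145.0083  ⇒  Var(R_m) = 145.0083 / 5 = 29.0017
β = Cov / Var(R_m) = 52.7540 / 29.0017 = 1.8190
MRP = 13.36% − 5.77% = 7.59%
E(R) = R_f + β × MRP = 5.77% + 1.8190 × 7.59% = 19.58%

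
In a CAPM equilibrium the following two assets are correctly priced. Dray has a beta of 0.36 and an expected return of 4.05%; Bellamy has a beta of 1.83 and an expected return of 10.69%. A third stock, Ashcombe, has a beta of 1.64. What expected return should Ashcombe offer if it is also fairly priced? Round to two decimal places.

9.83%

MRP (SML slope) = (10.69% − 4.05%) / (1.83 − 0.36) = 6.64% / 1.47 = 4.5170%
R_f (intercept) = 4.05% − 0.36 × 4.5170% = 2.4239%
E(R_Ashcombe) = R_f + β × MRP = 2.4239% + 1.64 × 4.5170% = 9.83%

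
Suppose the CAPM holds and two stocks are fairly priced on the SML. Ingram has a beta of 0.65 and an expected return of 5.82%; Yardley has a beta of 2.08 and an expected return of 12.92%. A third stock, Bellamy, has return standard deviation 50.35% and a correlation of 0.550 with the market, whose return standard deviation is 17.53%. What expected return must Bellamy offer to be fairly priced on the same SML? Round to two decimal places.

MRP = (12.92% − 5.82%) / (2.08 − 0.65) = 4.9650%
R_f = 5.82% − 0.65 × 4.9650% = 2.5928%
β_Bellamy = ρ·σ_i/σ_m = 0.550 × 50.35 / 17.53 = 1.5797
E(R_Bellamy) = R_f + β × MRP = 2.5928% + 1.5797 × 4.9650% = 10.44%

10.44%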